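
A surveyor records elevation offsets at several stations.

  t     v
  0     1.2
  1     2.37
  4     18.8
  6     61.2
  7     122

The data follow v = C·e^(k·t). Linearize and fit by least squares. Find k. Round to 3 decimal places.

k = 0.658

Linearized form: ln v = k·t + ln C. From the 5 transformed points,
Σt = 18.0000, Σ(t)² = 102.0000, Σln v = 12.8972, Σt·ln v = 70.9113.
Equations: 102.0000·k + 18.0000·ln C = 70.9113;  18.0000·k + 5·ln C = 12.8972.
Slope k = (n·Σt·ln v − Σt·Σln v)/(n·Σ(t)² − (Σt)²) = (5·70.9113 − 18.0000·12.8972)/186.0000 = 0.65810; ln C = (Σln v − k·Σt)/n = 0.21029.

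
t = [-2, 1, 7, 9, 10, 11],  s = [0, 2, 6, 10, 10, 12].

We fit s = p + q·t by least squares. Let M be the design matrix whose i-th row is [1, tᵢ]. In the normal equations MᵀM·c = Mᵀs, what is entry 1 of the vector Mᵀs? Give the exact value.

40

Entry 1 ↔ basis 1, so (Mᵀs)_{1} = Σᵢ sᵢ = (1)·(0) + (1)·(2) + (1)·(6) + (1)·(10) + (1)·(10) + (1)·(12) = 40.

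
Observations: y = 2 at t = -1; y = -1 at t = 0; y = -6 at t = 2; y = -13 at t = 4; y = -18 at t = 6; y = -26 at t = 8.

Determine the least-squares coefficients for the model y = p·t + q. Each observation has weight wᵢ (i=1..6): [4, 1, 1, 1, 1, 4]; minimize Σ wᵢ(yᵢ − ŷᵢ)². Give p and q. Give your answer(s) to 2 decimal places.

The normal equations are: 316·p + 40·q = -1012;  40·p + 12·q = -134.
det = 316·12 − 40² = 2192.
p = ((-1012)·12 − 40·(-134))/2192 = -424/137; q = (316·(-134) − 40·(-1012))/2192 = -233/274.

p = -3.09, q = -0.85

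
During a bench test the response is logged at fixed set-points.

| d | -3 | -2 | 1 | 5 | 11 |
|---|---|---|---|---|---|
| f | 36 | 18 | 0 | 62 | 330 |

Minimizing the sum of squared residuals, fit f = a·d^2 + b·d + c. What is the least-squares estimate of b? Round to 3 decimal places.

b = -2.746

With design matrix X, XᵀX = [[15364, 1422, 160]; [1422, 160, 12]; [160, 12, 5]] and Xᵀf = [41876, 3796, 446]ᵀ.
Inverting the 3×3 Gram matrix, [a, b, c]ᵀ = [990590/333211, -914882/333211, 219258/333211]ᵀ.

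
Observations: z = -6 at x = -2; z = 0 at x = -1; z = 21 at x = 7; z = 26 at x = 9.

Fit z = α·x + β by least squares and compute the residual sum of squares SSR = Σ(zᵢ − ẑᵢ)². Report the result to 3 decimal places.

SSR = 5.310

The normal equations are: 135·α + 13·β = 393;  13·α + 4·β = 41.
(Σx·x = 135, Σx = 13, Σ1 = 4, Σx·z = 393, Σz = 41.)
Determinant 135·4 − 13² = 371.
α = (393·4 − 13·41)/371 = 1039/371; β = (135·41 − 13·393)/371 = 426/371.
Residuals: -82/53, 613/371, 92/371, -131/371; SSR = 1970/371.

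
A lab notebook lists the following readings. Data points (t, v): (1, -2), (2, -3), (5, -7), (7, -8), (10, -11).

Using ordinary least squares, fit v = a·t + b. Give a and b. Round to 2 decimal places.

a = -1.00, b = -1.20

Setting ∂/∂a … = 0 gives: 179·a + 25·b = -209;  25·a + 5·b = -31.
det = 179·5 − 25² = 270.
a = ((-209)·5 − 25·(-31))/270 = -1; b = (179·(-31) − 25·(-209))/270 = -6/5.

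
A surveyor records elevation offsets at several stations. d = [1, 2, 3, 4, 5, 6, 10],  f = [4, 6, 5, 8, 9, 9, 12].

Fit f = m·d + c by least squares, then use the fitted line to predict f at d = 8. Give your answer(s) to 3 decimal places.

From the data, Σd·d = 191, Σd = 31, Σ1 = 7.
And Σd·f = 282, Σf = 53.
So AᵀA·[m, c]ᵀ = Aᵀf: [[191, 31]; [31, 7]]·[m, c]ᵀ = [282, 53]ᵀ.
Eliminating c: 7·(row 1) − 31·(row 2) gives 376·m = 7·282 − 31·53 = 331, so m = 331/376.
Then c = (53 − 31·(331/376))/7 = 1381/376.
At d = 8: f̂ = (331/376)·(8) + (1381/376)·(1) = 4029/376.

f̂ = 10.715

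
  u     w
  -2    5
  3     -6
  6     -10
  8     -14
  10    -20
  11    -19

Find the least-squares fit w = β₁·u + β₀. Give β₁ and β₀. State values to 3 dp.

β₁ = -1.907, β₀ = 0.774

Setting ∂/∂β₁ … = 0 gives: 334·β₁ + 36·β₀ = -609;  36·β₁ + 6·β₀ = -64.
(Σu·u = 334, Σu = 36, Σ1 = 6, Σu·w = -609, Σw = -64.)
Determinant 334·6 − 36² = 708.
β₁ = ((-609)·6 − 36·(-64))/708 = -225/118; β₀ = (334·(-64) − 36·(-609))/708 = 137/177.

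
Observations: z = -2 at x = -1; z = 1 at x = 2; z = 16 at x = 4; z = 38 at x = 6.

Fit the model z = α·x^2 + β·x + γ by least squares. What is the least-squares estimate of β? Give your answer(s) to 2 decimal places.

Setting ∂/∂α … = 0 gives: 1569·α + 287·β + 57·γ = 1626;  287·α + 57·β + 11·γ = 296;  57·α + 11·β + 4·γ = 53.
(Σx^2·x^2 = 1569, Σx^2·x = 287, Σx^2 = 57, Σx·x = 57, Σx = 11, Σ1 = 4, Σx^2·z = 1626, Σx·z = 296, Σz = 53.)
Solving the 3×3 system (Gaussian elimination) gives α = 7445/6556, β = 573/6556, γ = -5200/1639.

β = 0.09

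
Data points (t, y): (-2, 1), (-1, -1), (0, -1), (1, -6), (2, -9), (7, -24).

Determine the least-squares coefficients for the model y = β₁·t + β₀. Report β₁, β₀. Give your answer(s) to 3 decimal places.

β₁ = -2.879, β₀ = -3.308

From the data, Σt·t = 59, Σt = 7, Σ1 = 6.
Moment sums: Σt·y = -193, Σy = -40.
det = 59·6 − 7² = 305.
β₁ = ((-193)·6 − 7·(-40))/305 = -878/305; β₀ = (59·(-40) − 7·(-193))/305 = -1009/305.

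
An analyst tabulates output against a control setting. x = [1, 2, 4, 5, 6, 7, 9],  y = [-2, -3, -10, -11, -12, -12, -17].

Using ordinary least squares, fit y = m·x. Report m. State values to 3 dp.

m = -1.943

Normal-equation sums: Σx·x = 212.
Right-hand side: Σx·y = -412.
So AᵀA·[m]ᵀ = Aᵀy: [[212]]·[m]ᵀ = [-412]ᵀ.
m = (-412)/212 = -1.9434.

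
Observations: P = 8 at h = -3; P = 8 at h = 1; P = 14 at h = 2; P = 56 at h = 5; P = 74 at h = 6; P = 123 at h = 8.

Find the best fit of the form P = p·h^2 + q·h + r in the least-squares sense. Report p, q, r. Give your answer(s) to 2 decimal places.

p = 1.51, q = 2.86, r = 3.00

Normal-equation sums: Σh^2·h^2 = 6115, Σh^2·h = 835, Σh^2 = 139, Σh·h = 139, Σh = 19, Σ1 = 6.
Moment sums: Σh^2·P = 12072, Σh·P = 1720, ΣP = 283.
Inverting the 3×3 Gram matrix, [p, q, r]ᵀ = [82166/54237, 155269/54237, 54327/18079]ᵀ.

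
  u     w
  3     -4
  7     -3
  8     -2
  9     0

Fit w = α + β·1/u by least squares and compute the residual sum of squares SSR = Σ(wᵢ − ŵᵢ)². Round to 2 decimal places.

Sums needed: Σ1 = 4, Σ1/u = 359/504, Σ1/u·1/u = 40513/254016.
Moment sums: Σw = -9, Σ1/u·w = -169/84.
det = 4·(40513/254016) − (359/504)² = 11057/84672.
α = ((-9)·(40513/254016) − (359/504)·(-169/84))/(11057/84672) = -197/11057; β = (4·(-169/84) − (359/504)·(-9))/(11057/84672) = -138600/11057.
Residuals: 2169/11057, -13174/11057, -4592/11057, 15597/11057; SSR = 40030/11057.

SSR = 3.62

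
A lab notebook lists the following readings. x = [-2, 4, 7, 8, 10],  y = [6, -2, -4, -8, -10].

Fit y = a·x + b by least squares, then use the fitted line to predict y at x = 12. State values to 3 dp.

Compute the Gram sums: Σx·x = 233, Σx = 27, Σ1 = 5.
For Mᵀy: Σx·y = -212, Σy = -18.
So MᵀM·[a, b]ᵀ = Mᵀy: [[233, 27]; [27, 5]]·[a, b]ᵀ = [-212, -18]ᵀ.
det = 233·5 − 27² = 436.
a = ((-212)·5 − 27·(-18))/436 = -287/218; b = (233·(-18) − 27·(-212))/436 = 765/218.
At x = 12: ŷ = (-287/218)·(12) + (765/218)·(1) = -2679/218.

ŷ = -12.289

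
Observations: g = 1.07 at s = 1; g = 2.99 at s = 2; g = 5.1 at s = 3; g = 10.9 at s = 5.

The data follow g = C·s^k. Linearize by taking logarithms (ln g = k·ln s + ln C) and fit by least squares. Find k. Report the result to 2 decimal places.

Linearized form: ln g = k·ln s + ln C. From the 4 transformed points,
Σln s = 3.4012, Σ(ln s)² = 4.2777, Σln g = 5.1809, Σln s·ln g = 6.3937.
Equations: 4.2777·k + 3.4012·ln C = 6.3937;  3.4012·k + 4·ln C = 5.1809.
Δ = 4.2777·4 − (3.4012)² = 5.5426; k = (6.3937·4 − 3.4012·5.1809)/5.5426 = 1.43492, ln C = (4.2777·5.1809 − 3.4012·6.3937)/5.5426 = 0.07512.

k = 1.43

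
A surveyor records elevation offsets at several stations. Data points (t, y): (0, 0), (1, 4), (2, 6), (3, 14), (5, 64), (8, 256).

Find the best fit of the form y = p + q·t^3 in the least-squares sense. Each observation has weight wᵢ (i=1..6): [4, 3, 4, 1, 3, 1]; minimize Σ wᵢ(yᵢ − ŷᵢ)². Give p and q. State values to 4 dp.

p = 1.6425, q = 0.4971

From the data, Σwᵢ·1 = 16, Σwᵢ·t^3 = 949, Σwᵢ·t^3·t^3 = 310007.
And Σwᵢ·y = 498, Σwᵢ·t^3·y = 155654.
Normal equations: [[16, 949]; [949, 310007]]·[p, q]ᵀ = [498, 155654]ᵀ.
Determinant 16·310007 − 949² = 4059511.
p = (498·310007 − 949·155654)/4059511 = 6667840/4059511; q = (16·155654 − 949·498)/4059511 = 2017862/4059511.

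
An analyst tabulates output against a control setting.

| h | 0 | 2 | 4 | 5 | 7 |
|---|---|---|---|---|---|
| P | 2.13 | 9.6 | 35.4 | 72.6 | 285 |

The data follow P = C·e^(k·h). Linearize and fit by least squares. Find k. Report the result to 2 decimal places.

Taking logs, ln P = k·h + ln C, so regress ln P on h.
Σh = 18.0000, Σ(h)² = 94.0000, Σln P = 16.5221, Σh·ln P = 79.7826.
Equations: 94.0000·k + 18.0000·ln C = 79.7826;  18.0000·k + 5·ln C = 16.5221.
Δ = 94.0000·5 − (18.0000)² = 146.0000; k = (79.7826·5 − 18.0000·16.5221)/146.0000 = 0.69532, ln C = (94.0000·16.5221 − 18.0000·79.7826)/146.0000 = 0.80127.

k = 0.70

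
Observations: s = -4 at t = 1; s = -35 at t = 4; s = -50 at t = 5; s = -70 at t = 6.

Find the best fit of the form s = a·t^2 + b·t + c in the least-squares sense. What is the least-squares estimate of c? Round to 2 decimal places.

The normal system AᵀA·[a, b, c]ᵀ = Aᵀs is [[2178, 406, 78]; [406, 78, 16]; [78, 16, 4]]·[a, b, c]ᵀ = [-4334, -814, -159]ᵀ.
Inverting the 3×3 Gram matrix, [a, b, c]ᵀ = [-537/362, -997/362, 35/181]ᵀ.

c = 0.19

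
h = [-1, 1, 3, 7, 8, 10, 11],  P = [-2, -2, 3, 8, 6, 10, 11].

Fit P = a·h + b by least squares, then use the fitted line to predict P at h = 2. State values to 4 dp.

P̂ = 0.8143

With design matrix M, MᵀM = [[345, 39]; [39, 7]] and MᵀP = [334, 34]ᵀ.
Eliminating b: 7·(row 1) − 39·(row 2) gives 894·a = 7·334 − 39·34 = 1012, so a = 506/447.
Then b = (34 − 39·(506/447))/7 = -216/149.
At h = 2: P̂ = (506/447)·(2) + (-216/149)·(1) = 364/447.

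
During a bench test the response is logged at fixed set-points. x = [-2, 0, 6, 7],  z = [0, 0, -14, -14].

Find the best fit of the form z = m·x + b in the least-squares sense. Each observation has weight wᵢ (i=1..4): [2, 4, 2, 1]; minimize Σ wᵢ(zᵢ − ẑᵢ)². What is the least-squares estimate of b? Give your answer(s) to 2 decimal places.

Sums needed: Σwᵢ·x·x = 129, Σwᵢ·x = 15, Σwᵢ·1 = 9.
And Σwᵢ·x·z = -266, Σwᵢ·z = -42.
MᵀWM·[m, b]ᵀ = MᵀWz becomes [[129, 15]; [15, 9]]·[m, b]ᵀ = [-266, -42]ᵀ.
Eliminating b: 9·(row 1) − 15·(row 2) gives 936·m = 9·(-266) − 15·(-42) = -1764, so m = -49/26.
Then b = ((-42) − 15·(-49/26))/9 = -119/78.

b = -1.53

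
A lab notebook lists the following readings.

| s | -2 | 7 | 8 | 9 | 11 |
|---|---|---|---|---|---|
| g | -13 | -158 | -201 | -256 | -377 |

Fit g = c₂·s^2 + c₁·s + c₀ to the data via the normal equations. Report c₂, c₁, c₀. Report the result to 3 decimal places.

c₂ = -3.002, c₁ = -0.984, c₀ = -2.977

The normal system AᵀA·[c₂, c₁, c₀]ᵀ = Aᵀg is [[27715, 2907, 319]; [2907, 319, 33]; [319, 33, 5]]·[c₂, c₁, c₀]ᵀ = [-87011, -9139, -1005]ᵀ.
Inverting the 3×3 Gram matrix, [c₂, c₁, c₀]ᵀ = [-384826/128191, -126187/128191, -381658/128191]ᵀ.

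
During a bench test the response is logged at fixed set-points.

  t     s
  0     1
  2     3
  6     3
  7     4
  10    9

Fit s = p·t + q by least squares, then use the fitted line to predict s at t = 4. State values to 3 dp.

ŝ = 3.344

With design matrix A, AᵀA = [[189, 25]; [25, 5]] and Aᵀs = [142, 20]ᵀ.
Δ = 189·5 − 25² = 320.
p = (142·5 − 25·20)/320 = 21/32; q = (189·20 − 25·142)/320 = 23/32.
At t = 4: ŝ = (21/32)·(4) + (23/32)·(1) = 107/32.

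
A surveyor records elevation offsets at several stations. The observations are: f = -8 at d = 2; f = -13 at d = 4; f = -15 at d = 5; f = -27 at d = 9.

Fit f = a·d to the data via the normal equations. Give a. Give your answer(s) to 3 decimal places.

With design matrix A, AᵀA = [[126]] and Aᵀf = [-386]ᵀ.
a = (-386)/126 = -3.06349.

a = -3.063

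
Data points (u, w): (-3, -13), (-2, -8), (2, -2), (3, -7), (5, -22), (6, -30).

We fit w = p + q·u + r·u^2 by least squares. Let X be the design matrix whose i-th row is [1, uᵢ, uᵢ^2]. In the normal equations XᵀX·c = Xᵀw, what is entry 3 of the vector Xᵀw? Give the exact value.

Entry 3 ↔ basis u^2, so (Xᵀw)_{3} = Σᵢ (u^2)·wᵢ = (9)·(-13) + (4)·(-8) + (4)·(-2) + (9)·(-7) + (25)·(-22) + (36)·(-30) = -1850.

-1850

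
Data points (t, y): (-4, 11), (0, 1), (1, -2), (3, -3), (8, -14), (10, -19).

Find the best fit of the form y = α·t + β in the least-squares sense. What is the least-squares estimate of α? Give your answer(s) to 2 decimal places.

Entries of AᵀA: Σt·t = 190, Σt = 18, Σ1 = 6.
For Aᵀy: Σt·y = -357, Σy = -26.
So AᵀA·[α, β]ᵀ = Aᵀy: [[190, 18]; [18, 6]]·[α, β]ᵀ = [-357, -26]ᵀ.
det = 190·6 − 18² = 816.
α = ((-357)·6 − 18·(-26))/816 = -279/136; β = (190·(-26) − 18·(-357))/816 = 743/408.

α = -2.05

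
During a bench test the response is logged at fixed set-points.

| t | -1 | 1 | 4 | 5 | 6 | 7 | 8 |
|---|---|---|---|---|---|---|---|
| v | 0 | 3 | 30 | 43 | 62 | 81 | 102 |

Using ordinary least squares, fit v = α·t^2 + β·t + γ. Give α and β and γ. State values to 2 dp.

α = 1.36, β = 1.95, γ = 0.25

Forming MᵀM = [[8676, 1260, 192]; [1260, 192, 30]; [192, 30, 7]] and Mᵀv = [14287, 2093, 321]ᵀ gives MᵀM·[α, β, γ]ᵀ = Mᵀv.
Row-reducing yields α = 9971/7344, β = 281/144, γ = 311/1224.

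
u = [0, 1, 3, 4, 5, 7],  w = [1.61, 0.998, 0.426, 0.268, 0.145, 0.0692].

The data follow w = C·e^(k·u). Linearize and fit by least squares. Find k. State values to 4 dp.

k = -0.4556

Taking logs, ln w = k·u + ln C, so regress ln w on u.
Over the data: Σu = 20.0000, Σ(u)² = 100.0000, Σln w = -6.2976, Σu·ln w = -36.1794.
Normal system: [[100.0000, 20.0000]; [20.0000, 6]]·[k, ln C]ᵀ = [-36.1794, -6.2976]ᵀ.
Δ = 100.0000·6 − (20.0000)² = 200.0000; k = (-36.1794·6 − 20.0000·-6.2976)/200.0000 = -0.45562, ln C = (100.0000·-6.2976 − 20.0000·-36.1794)/200.0000 = 0.46913.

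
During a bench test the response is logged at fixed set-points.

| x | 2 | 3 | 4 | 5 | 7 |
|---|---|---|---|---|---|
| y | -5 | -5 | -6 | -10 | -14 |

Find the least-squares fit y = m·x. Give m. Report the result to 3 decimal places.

Entries of MᵀM: Σx·x = 103.
Moment sums: Σx·y = -197.
Hence m = -197 / 103 ≈ -1.91262.

m = -1.913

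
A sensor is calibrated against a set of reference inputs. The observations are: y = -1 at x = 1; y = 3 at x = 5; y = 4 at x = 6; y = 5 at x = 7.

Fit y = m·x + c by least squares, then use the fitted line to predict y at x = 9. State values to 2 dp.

ŷ = 7.00

The normal system MᵀM·[m, c]ᵀ = Mᵀy is [[111, 19]; [19, 4]]·[m, c]ᵀ = [73, 11]ᵀ.
Δ = 111·4 − 19² = 83.
m = (73·4 − 19·11)/83 = 1; c = (111·11 − 19·73)/83 = -2.
At x = 9: ŷ = (1)·(9) + (-2)·(1) = 7.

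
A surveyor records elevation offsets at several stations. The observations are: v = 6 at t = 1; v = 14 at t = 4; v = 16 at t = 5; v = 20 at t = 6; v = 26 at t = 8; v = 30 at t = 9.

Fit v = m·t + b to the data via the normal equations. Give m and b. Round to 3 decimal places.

m = 2.988, b = 2.233

Normal-equation sums: Σt·t = 223, Σt = 33, Σ1 = 6.
For Aᵀv: Σt·v = 740, Σv = 112.
Normal equations: [[223, 33]; [33, 6]]·[m, b]ᵀ = [740, 112]ᵀ.
Determinant 223·6 − 33² = 249.
m = (740·6 − 33·112)/249 = 248/83; b = (223·112 − 33·740)/249 = 556/249.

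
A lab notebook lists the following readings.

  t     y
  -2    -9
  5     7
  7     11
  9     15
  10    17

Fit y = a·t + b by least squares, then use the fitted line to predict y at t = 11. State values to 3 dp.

The normal system MᵀM·[a, b]ᵀ = Mᵀy is [[259, 29]; [29, 5]]·[a, b]ᵀ = [435, 41]ᵀ.
det = 259·5 − 29² = 454.
a = (435·5 − 29·41)/454 = 493/227; b = (259·41 − 29·435)/454 = -998/227.
At t = 11: ŷ = (493/227)·(11) + (-998/227)·(1) = 4425/227.

ŷ = 19.493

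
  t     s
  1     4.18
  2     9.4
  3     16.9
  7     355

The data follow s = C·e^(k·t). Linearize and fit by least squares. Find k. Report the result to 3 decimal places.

k = 0.737

Linearized form: ln s = k·t + ln C. From the 4 transformed points,
XᵀX = [[63.0000, 13.0000]; [13.0000, 4]], rhs = [55.4985, 12.3705]ᵀ  (here Σt = 13.0000, Σ(t)² = 63.0000, Σln s = 12.3705, Σt·ln s = 55.4985).
Solving (det = 83.0000): k = 0.73709, ln C = 0.69708.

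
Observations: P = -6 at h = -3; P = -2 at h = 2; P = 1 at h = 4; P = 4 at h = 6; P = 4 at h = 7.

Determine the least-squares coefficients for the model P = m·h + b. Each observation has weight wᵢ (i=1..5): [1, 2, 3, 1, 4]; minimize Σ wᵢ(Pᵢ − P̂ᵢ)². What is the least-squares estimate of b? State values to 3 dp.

Normal-equation sums: Σwᵢ·h·h = 297, Σwᵢ·h = 47, Σwᵢ·1 = 11.
Right-hand side: Σwᵢ·h·P = 158, Σwᵢ·P = 13.
Normal equations: [[297, 47]; [47, 11]]·[m, b]ᵀ = [158, 13]ᵀ.
Determinant 297·11 − 47² = 1058.
m = (158·11 − 47·13)/1058 = 49/46; b = (297·13 − 47·158)/1058 = -155/46.

b = -3.370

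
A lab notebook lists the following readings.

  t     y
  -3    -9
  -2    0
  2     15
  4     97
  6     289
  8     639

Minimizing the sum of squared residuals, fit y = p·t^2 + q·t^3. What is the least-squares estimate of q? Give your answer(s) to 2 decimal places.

The normal system XᵀX·[p, q]ᵀ = Xᵀy is [[5761, 41325]; [41325, 313753]]·[p, q]ᵀ = [52831, 396163]ᵀ.
det = 5761·313753 − 41325² = 99775408.
p = (52831·313753 − 41325·396163)/99775408 = 12778048/6235963; q = (5761·396163 − 41325·52831)/99775408 = 6190873/6235963.

q = 0.99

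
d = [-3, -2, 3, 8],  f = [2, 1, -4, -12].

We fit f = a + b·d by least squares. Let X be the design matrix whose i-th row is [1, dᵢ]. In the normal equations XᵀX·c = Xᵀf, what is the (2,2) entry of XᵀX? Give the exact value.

86

Row 2 ↔ basis d, column 2 ↔ basis d, so (XᵀX)_{2,2} = Σᵢ (d)·(d) = (-3)·(-3) + (-2)·(-2) + (3)·(3) + (8)·(8) = 86.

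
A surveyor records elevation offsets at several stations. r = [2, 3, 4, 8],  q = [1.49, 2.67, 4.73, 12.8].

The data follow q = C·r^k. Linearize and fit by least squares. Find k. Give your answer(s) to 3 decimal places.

With ln qᵢ as the transformed response and ln rᵢ as the regressor:
Σln r = 5.2575, Σ(ln r)² = 7.9333, Σln q = 5.4842, Σln r·ln q = 8.8110.
Equations: 7.9333·k + 5.2575·ln C = 8.8110;  5.2575·k + 4·ln C = 5.4842.
Solving (det = 4.0919): k = 1.56664, ln C = -0.68809.

k = 1.567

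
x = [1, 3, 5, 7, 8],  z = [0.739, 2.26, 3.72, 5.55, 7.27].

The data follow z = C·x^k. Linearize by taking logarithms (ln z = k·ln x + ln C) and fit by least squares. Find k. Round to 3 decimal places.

k = 1.067

Let Y = ln z. Fitting Y = k·ln x + ln C by least squares:
XᵀX = [[11.9079, 6.7334]; [6.7334, 5]], rhs = [10.4701, 5.5242]ᵀ  (here Σln x = 6.7334, Σ(ln x)² = 11.9079, Σln z = 5.5242, Σln x·ln z = 10.4701).
Δ = 11.9079·5 − (6.7334)² = 14.2007; k = (10.4701·5 − 6.7334·5.5242)/14.2007 = 1.06714, ln C = (11.9079·5.5242 − 6.7334·10.4701)/14.2007 = -0.33225.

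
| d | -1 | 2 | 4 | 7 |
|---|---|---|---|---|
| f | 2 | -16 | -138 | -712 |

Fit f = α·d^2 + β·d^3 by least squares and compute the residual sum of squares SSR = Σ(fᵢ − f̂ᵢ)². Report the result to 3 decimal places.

SSR = 6.805

Setting ∂/∂α … = 0 gives: 2674·α + 17862·β = -37158;  17862·α + 121810·β = -253178.
(Σd^2·d^2 = 2674, Σd^2·d^3 = 17862, Σd^3·d^3 = 121810, Σd^2·f = -37158, Σd^3·f = -253178.)
Eliminating β: 121810·(row 1) − 17862·(row 2) gives 6668896·α = 121810·(-37158) − 17862·(-253178) = -3950544, so α = -18993/32062.
Then β = ((-253178) − 17862·(-18993/32062))/121810 = -830111/416806.
Residuals: 7365/12259, 479814/208403, -220790/208403, 30371/208403; SSR = 1418254/208403.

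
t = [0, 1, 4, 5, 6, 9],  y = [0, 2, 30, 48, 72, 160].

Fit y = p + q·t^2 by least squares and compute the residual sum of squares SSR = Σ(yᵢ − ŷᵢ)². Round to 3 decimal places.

Setting ∂/∂p … = 0 gives: 6·p + 159·q = 312;  159·p + 8739·q = 17234.
Eliminating q: 8739·(row 1) − 159·(row 2) gives 27153·p = 8739·312 − 159·17234 = -13638, so p = -4546/9051.
Then q = (17234 − 159·(-4546/9051))/8739 = 17932/9051.
Residuals: 4546/9051, 1572/3017, -516/431, -3102/3017, 10666/9051, 214/9051; SSR = 39856/9051.

SSR = 4.403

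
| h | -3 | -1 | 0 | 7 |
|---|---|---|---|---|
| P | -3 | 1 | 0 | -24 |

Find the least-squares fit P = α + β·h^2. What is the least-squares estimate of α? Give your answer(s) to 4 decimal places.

α = 0.9859

Sums needed: Σ1 = 4, Σh^2 = 59, Σh^2·h^2 = 2483.
And ΣP = -26, Σh^2·P = -1202.
So AᵀA·[α, β]ᵀ = AᵀP: [[4, 59]; [59, 2483]]·[α, β]ᵀ = [-26, -1202]ᵀ.
Δ = 4·2483 − 59² = 6451.
α = ((-26)·2483 − 59·(-1202))/6451 = 6360/6451; β = (4·(-1202) − 59·(-26))/6451 = -3274/6451.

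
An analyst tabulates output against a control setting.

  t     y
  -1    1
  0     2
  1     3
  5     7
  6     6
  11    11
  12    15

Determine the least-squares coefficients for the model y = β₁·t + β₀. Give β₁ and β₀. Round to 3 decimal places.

From the data, Σt·t = 328, Σt = 34, Σ1 = 7.
Moment sums: Σt·y = 374, Σy = 45.
MᵀM·[β₁, β₀]ᵀ = Mᵀy becomes [[328, 34]; [34, 7]]·[β₁, β₀]ᵀ = [374, 45]ᵀ.
Δ = 328·7 − 34² = 1140.
β₁ = (374·7 − 34·45)/1140 = 272/285; β₀ = (328·45 − 34·374)/1140 = 511/285.

β₁ = 0.954, β₀ = 1.793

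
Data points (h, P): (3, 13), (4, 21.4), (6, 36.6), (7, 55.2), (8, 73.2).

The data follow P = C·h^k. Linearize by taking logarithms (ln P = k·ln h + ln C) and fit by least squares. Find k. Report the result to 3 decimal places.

With ln Pᵢ as the transformed response and ln hᵢ as the regressor:
Σln h = 8.3020, Σ(ln h)² = 14.4498, Σln P = 17.5325, Σln h·ln P = 30.2475.
Equations: 14.4498·k + 8.3020·ln C = 30.2475;  8.3020·k + 5·ln C = 17.5325.
Δ = 14.4498·5 − (8.3020)² = 3.3255; k = (30.2475·5 − 8.3020·17.5325)/3.3255 = 1.70858, ln C = (14.4498·17.5325 − 8.3020·30.2475)/3.3255 = 0.66958.

k = 1.709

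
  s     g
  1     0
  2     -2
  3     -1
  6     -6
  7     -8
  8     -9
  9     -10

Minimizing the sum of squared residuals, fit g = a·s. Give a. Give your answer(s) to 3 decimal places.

a = -1.070

Sums needed: Σs·s = 244.
For Xᵀg: Σs·g = -261.
a = (-261)/244 = -1.06967.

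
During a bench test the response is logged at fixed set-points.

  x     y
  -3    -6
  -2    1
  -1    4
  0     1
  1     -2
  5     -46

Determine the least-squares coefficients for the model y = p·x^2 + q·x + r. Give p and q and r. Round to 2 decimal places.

p = -1.50, q = -2.12, r = 2.02

The normal equations are: 724·p + 90·q + 40·r = -1198;  90·p + 40·q + 0·r = -220;  40·p + 0·q + 6·r = -48.
Inverting the 3×3 Gram matrix, [p, q, r]ᵀ = [-2298/1529, -3239/1529, 3088/1529]ᵀ.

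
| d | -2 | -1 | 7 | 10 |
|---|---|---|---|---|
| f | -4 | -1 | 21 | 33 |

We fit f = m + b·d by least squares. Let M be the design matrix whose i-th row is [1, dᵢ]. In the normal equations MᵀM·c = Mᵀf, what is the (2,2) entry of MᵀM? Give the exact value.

154

Row 2 ↔ basis d, column 2 ↔ basis d, so (MᵀM)_{2,2} = Σᵢ (d)·(d) = (-2)·(-2) + (-1)·(-1) + (7)·(7) + (10)·(10) = 154.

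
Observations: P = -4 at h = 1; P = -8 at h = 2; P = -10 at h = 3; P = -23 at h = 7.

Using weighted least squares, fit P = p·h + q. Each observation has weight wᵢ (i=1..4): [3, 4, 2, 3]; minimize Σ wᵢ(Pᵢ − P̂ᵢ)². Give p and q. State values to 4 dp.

Compute the Gram sums: Σwᵢ·h·h = 184, Σwᵢ·h = 38, Σwᵢ·1 = 12.
And Σwᵢ·h·P = -619, Σwᵢ·P = -133.
Δ = 184·12 − 38² = 764.
p = ((-619)·12 − 38·(-133))/764 = -1187/382; q = (184·(-133) − 38·(-619))/764 = -475/382.

p = -3.1073, q = -1.2435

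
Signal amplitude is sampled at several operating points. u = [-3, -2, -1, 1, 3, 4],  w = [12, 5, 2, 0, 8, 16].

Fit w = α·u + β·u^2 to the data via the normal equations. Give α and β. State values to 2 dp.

α = -0.57, β = 1.12

Forming MᵀM = [[40, 56]; [56, 436]] and Mᵀw = [40, 458]ᵀ gives MᵀM·[α, β]ᵀ = Mᵀw.
det = 40·436 − 56² = 14304.
α = (40·436 − 56·458)/14304 = -171/298; β = (40·458 − 56·40)/14304 = 335/298.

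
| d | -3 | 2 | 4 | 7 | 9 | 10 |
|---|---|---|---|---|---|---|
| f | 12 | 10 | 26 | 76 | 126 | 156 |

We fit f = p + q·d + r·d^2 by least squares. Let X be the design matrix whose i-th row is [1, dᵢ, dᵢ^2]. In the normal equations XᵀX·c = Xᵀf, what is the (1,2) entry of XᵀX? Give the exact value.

29

Row 1 ↔ basis 1, column 2 ↔ basis d, so (XᵀX)_{1,2} = Σᵢ d = (1)·(-3) + (1)·(2) + (1)·(4) + (1)·(7) + (1)·(9) + (1)·(10) = 29.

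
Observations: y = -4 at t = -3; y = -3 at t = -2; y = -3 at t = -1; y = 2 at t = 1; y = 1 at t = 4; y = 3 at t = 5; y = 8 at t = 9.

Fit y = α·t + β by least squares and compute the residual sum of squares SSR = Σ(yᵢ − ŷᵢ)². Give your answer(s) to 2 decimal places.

AᵀA·[α, β]ᵀ = Aᵀy reads: 137·α + 13·β = 114;  13·α + 7·β = 4.
Δ = 137·7 − 13² = 790.
α = (114·7 − 13·4)/790 = 373/395; β = (137·4 − 13·114)/790 = -467/395.
Residuals: 6/395, 28/395, -69/79, 884/395, -126/79, -213/395, 54/79; SSR = 3586/395.

SSR = 9.08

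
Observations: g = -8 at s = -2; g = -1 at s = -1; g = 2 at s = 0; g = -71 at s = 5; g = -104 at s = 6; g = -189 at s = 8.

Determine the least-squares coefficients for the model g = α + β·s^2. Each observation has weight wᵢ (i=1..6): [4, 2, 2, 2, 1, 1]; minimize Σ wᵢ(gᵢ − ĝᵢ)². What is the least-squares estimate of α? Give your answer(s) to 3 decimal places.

The normal system AᵀWA·[α, β]ᵀ = AᵀWg is [[12, 168]; [168, 6708]]·[α, β]ᵀ = [-465, -19520]ᵀ.
Eliminating β: 6708·(row 1) − 168·(row 2) gives 52272·α = 6708·(-465) − 168·(-19520) = 160140, so α = 13345/4356.
Then β = ((-19520) − 168·(13345/4356))/6708 = -6505/2178.

α = 3.064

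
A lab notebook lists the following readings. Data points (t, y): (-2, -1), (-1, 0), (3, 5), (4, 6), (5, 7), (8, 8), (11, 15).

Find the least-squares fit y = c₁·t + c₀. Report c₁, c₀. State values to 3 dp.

c₁ = 1.133, c₀ = 1.183

Entries of MᵀM: Σt·t = 240, Σt = 28, Σ1 = 7.
Moment sums: Σt·y = 305, Σy = 40.
Eliminating c₀: 7·(row 1) − 28·(row 2) gives 896·c₁ = 7·305 − 28·40 = 1015, so c₁ = 145/128.
Then c₀ = (40 − 28·(145/128))/7 = 265/224.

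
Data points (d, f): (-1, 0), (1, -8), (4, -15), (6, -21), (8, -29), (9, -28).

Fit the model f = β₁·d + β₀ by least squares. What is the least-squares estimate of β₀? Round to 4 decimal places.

β₀ = -3.8559

Sums needed: Σd·d = 199, Σd = 27, Σ1 = 6.
And Σd·f = -678, Σf = -101.
Determinant 199·6 − 27² = 465.
β₁ = ((-678)·6 − 27·(-101))/465 = -447/155; β₀ = (199·(-101) − 27·(-678))/465 = -1793/465.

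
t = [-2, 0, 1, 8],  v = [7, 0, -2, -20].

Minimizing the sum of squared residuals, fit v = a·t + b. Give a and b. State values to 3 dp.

a = -2.639, b = 0.868

The normal equations are: 69·a + 7·b = -176;  7·a + 4·b = -15.
Δ = 69·4 − 7² = 227.
a = ((-176)·4 − 7·(-15))/227 = -599/227; b = (69·(-15) − 7·(-176))/227 = 197/227.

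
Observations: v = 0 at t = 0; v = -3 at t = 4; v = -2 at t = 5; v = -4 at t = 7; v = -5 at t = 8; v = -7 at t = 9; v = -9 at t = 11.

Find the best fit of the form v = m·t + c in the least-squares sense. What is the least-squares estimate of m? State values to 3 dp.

m = -0.799

With design matrix M, MᵀM = [[356, 44]; [44, 7]] and Mᵀv = [-252, -30]ᵀ.
det = 356·7 − 44² = 556.
m = ((-252)·7 − 44·(-30))/556 = -111/139; c = (356·(-30) − 44·(-252))/556 = 102/139.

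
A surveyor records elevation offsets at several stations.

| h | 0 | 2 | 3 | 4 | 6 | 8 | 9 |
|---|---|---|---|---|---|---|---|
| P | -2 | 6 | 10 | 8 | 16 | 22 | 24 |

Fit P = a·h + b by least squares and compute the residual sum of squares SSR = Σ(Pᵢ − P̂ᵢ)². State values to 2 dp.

SSR = 14.72

Compute the Gram sums: Σh·h = 210, Σh = 32, Σ1 = 7.
And Σh·P = 562, ΣP = 84.
Normal equations: [[210, 32]; [32, 7]]·[a, b]ᵀ = [562, 84]ᵀ.
Determinant 210·7 − 32² = 446.
a = (562·7 − 32·84)/446 = 623/223; b = (210·84 − 32·562)/446 = -172/223.
Residuals: -274/223, 264/223, 533/223, -536/223, 2/223, 94/223, -83/223; SSR = 3282/223.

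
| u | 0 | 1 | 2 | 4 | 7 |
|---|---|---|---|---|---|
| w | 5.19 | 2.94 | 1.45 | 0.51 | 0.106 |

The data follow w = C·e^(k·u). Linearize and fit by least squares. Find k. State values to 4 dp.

Linearized form: ln w = k·u + ln C. From the 5 transformed points,
Over the data: Σu = 14.0000, Σ(u)² = 70.0000, Σln w = 0.1790, Σu·ln w = -16.5821.
Normal system: [[70.0000, 14.0000]; [14.0000, 5]]·[k, ln C]ᵀ = [-16.5821, 0.1790]ᵀ.
Δ = 70.0000·5 − (14.0000)² = 154.0000; k = (-16.5821·5 − 14.0000·0.1790)/154.0000 = -0.55466, ln C = (70.0000·0.1790 − 14.0000·-16.5821)/154.0000 = 1.58884.

k = -0.5547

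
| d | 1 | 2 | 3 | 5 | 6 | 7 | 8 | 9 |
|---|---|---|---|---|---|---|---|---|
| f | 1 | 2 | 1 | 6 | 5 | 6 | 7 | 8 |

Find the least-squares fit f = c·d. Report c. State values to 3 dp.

Setting ∂/∂c … = 0 gives: 269·c = 238.
(Σd·d = 269, Σd·f = 238.)
Hence c = 238 / 269 ≈ 0.884758.

c = 0.885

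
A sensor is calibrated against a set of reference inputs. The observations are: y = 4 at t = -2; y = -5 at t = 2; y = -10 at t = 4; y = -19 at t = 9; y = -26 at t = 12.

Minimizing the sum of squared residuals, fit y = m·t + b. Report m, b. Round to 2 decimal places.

m = -2.10, b = -0.68

Setting ∂/∂m … = 0 gives: 249·m + 25·b = -541;  25·m + 5·b = -56.
(Σt·t = 249, Σt = 25, Σ1 = 5, Σt·y = -541, Σy = -56.)
Determinant 249·5 − 25² = 620.
m = ((-541)·5 − 25·(-56))/620 = -261/124; b = (249·(-56) − 25·(-541))/620 = -419/620.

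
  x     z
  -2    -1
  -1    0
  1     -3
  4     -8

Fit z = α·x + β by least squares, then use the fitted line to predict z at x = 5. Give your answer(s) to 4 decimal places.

ẑ = -8.7857

Entries of MᵀM: Σx·x = 22, Σx = 2, Σ1 = 4.
Moment sums: Σx·z = -33, Σz = -12.
Eliminating β: 4·(row 1) − 2·(row 2) gives 84·α = 4·(-33) − 2·(-12) = -108, so α = -9/7.
Then β = ((-12) − 2·(-9/7))/4 = -33/14.
At x = 5: ẑ = (-9/7)·(5) + (-33/14)·(1) = -123/14.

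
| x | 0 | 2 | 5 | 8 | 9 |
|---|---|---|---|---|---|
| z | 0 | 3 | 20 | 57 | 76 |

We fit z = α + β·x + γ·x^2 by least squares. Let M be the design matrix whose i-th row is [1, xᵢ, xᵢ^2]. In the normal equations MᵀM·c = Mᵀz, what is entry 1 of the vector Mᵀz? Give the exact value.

156

Entry 1 ↔ basis 1, so (Mᵀz)_{1} = Σᵢ zᵢ = (1)·(0) + (1)·(3) + (1)·(20) + (1)·(57) + (1)·(76) = 156.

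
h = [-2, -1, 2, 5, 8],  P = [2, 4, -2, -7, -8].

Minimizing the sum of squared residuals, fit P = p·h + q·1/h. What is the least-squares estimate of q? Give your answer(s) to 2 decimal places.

q = -2.10

Compute the Gram sums: Σh·h = 98, Σh·1/h = 5, Σ1/h·1/h = 2489/1600.
Moment sums: Σh·P = -111, Σ1/h·P = -42/5.
MᵀM·[p, q]ᵀ = MᵀP becomes [[98, 5]; [5, 2489/1600]]·[p, q]ᵀ = [-111, -42/5]ᵀ.
det = 98·(2489/1600) − 5² = 101961/800.
p = ((-111)·(2489/1600) − 5·(-42/5))/(101961/800) = -23231/22658; q = (98·(-42/5) − 5·(-111))/(101961/800) = -23840/11329.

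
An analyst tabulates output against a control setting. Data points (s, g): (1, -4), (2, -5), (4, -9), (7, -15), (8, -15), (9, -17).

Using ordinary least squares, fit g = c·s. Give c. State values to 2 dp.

c = -1.99

Entries of MᵀM: Σs·s = 215.
And Σs·g = -428.
Normal equations: [[215]]·[c]ᵀ = [-428]ᵀ.
c = (-428)/215 = -1.9907.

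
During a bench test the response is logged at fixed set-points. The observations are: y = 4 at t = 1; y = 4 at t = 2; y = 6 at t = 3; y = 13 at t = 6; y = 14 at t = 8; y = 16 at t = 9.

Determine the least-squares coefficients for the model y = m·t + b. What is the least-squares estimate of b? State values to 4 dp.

Normal-equation sums: Σt·t = 195, Σt = 29, Σ1 = 6.
For Mᵀy: Σt·y = 364, Σy = 57.
Eliminating b: 6·(row 1) − 29·(row 2) gives 329·m = 6·364 − 29·57 = 531, so m = 531/329.
Then b = (57 − 29·(531/329))/6 = 559/329.

b = 1.6991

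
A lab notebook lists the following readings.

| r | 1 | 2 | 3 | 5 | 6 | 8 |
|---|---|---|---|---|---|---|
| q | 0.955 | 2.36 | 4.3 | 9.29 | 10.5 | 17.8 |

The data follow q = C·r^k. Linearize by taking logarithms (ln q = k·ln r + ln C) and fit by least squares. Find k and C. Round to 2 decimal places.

k = 1.40, C = 0.93

Taking logs, ln q = k·ln r + ln C, so regress ln q on ln r.
Σln r = 7.2724, Σ(ln r)² = 11.8122, Σln q = 9.7307, Σln r·ln q = 15.9852.
Equations: 11.8122·k + 7.2724·ln C = 15.9852;  7.2724·k + 6·ln C = 9.7307.
Δ = 11.8122·6 − (7.2724)² = 17.9853; k = (15.9852·6 − 7.2724·9.7307)/17.9853 = 1.39811, ln C = (11.8122·9.7307 − 7.2724·15.9852)/17.9853 = -0.07281, so C = exp(-0.07281) = 0.92978.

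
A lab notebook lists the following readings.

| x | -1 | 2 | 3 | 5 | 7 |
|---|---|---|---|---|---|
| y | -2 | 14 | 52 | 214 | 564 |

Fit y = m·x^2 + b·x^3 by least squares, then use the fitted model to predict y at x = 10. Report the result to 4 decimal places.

Forming AᵀA = [[3124, 20206]; [20206, 134068]] and Aᵀy = [33508, 221720]ᵀ gives AᵀA·[m, b]ᵀ = Aᵀy.
Eliminating b: 134068·(row 1) − 20206·(row 2) gives 10545996·m = 134068·33508 − 20206·221720 = 12276224, so m = 3069056/2636499.
Then b = (221720 − 20206·(3069056/2636499))/134068 = 3897658/2636499.
At x = 10: ŷ = (3069056/2636499)·(100) + (3897658/2636499)·(1000) = 1401521200/878833.

ŷ = 1594.7526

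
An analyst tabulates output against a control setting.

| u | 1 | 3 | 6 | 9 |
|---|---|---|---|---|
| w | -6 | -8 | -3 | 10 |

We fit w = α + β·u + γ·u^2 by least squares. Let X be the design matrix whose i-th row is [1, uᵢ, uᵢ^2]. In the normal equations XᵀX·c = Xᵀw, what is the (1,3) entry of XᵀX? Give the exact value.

127

Row 1 ↔ basis 1, column 3 ↔ basis u^2, so (XᵀX)_{1,3} = Σᵢ u^2 = (1)·(1) + (1)·(9) + (1)·(36) + (1)·(81) = 127.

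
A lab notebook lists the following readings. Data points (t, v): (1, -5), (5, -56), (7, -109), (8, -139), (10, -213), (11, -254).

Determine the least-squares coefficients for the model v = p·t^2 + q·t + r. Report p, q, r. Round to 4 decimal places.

Forming MᵀM = [[31764, 3312, 360]; [3312, 360, 42]; [360, 42, 6]] and Mᵀv = [-67676, -7084, -776]ᵀ gives MᵀM·[p, q, r]ᵀ = Mᵀv.
Inverting the 3×3 Gram matrix, [p, q, r]ᵀ = [-323/165, -254/165, -182/165]ᵀ.

p = -1.9576, q = -1.5394, r = -1.1030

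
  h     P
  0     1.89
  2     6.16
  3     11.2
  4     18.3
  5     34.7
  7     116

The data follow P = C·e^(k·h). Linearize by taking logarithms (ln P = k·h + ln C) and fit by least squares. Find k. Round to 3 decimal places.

Let Y = ln P. Fitting Y = k·h + ln C by least squares:
Sums: Σh = 21.0000, Σ(h)² = 103.0000, Σln P = 16.0778, Σh·ln P = 73.5203.
Normal system: [[103.0000, 21.0000]; [21.0000, 6]]·[k, ln C]ᵀ = [73.5203, 16.0778]ᵀ.
Slope k = (n·Σh·ln P − Σh·Σln P)/(n·Σ(h)² − (Σh)²) = (6·73.5203 − 21.0000·16.0778)/177.0000 = 0.58468; ln C = (Σln P − k·Σh)/n = 0.63326.

k = 0.585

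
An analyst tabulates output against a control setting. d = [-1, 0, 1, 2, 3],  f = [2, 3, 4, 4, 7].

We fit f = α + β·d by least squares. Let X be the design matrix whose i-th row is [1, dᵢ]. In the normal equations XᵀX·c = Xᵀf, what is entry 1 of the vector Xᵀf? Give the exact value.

20

Entry 1 ↔ basis 1, so (Xᵀf)_{1} = Σᵢ fᵢ = (1)·(2) + (1)·(3) + (1)·(4) + (1)·(4) + (1)·(7) = 20.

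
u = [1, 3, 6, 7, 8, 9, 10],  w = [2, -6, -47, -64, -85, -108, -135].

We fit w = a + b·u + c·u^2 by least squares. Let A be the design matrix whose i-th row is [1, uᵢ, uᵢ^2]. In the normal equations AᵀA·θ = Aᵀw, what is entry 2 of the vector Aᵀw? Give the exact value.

-3748

Entry 2 ↔ basis u, so (Aᵀw)_{2} = Σᵢ (u)·wᵢ = (1)·(2) + (3)·(-6) + (6)·(-47) + (7)·(-64) + (8)·(-85) + (9)·(-108) + (10)·(-135) = -3748.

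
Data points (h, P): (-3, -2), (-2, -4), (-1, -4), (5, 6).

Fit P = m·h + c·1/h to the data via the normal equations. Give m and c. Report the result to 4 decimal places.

m = 0.9261, c = 2.9708

Normal-equation sums: Σh·h = 39, Σh·1/h = 4, Σ1/h·1/h = 1261/900.
And Σh·P = 48, Σ1/h·P = 118/15.
Normal equations: [[39, 4]; [4, 1261/900]]·[m, c]ᵀ = [48, 118/15]ᵀ.
Δ = 39·(1261/900) − 4² = 11593/300.
m = (48·(1261/900) − 4·(118/15))/(11593/300) = 10736/11593; c = (39·(118/15) − 4·48)/(11593/300) = 34440/11593.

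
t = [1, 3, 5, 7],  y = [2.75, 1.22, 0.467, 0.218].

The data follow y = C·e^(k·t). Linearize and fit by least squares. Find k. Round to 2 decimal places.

k = -0.43

Linearized form: ln y = k·t + ln C. From the 4 transformed points,
Σt = 16.0000, Σ(t)² = 84.0000, Σln y = -1.0742, Σt·ln y = -12.8618.
Normal system: [[84.0000, 16.0000]; [16.0000, 4]]·[k, ln C]ᵀ = [-12.8618, -1.0742]ᵀ.
Solving (det = 80.0000): k = -0.42824, ln C = 1.44441.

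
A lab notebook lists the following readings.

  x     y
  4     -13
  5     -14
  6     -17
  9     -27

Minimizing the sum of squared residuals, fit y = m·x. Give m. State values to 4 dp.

With design matrix A, AᵀA = [[158]] and Aᵀy = [-467]ᵀ.
m = (-467)/158 = -2.9557.

m = -2.9557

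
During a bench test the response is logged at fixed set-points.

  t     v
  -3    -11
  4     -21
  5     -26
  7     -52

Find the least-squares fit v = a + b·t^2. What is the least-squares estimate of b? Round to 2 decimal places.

b = -1.00

Setting ∂/∂a … = 0 gives: 4·a + 99·b = -110;  99·a + 3363·b = -3633.
(Σ1 = 4, Σt^2 = 99, Σt^2·t^2 = 3363, Σv = -110, Σt^2·v = -3633.)
Determinant 4·3363 − 99² = 3651.
a = ((-110)·3363 − 99·(-3633))/3651 = -3421/1217; b = (4·(-3633) − 99·(-110))/3651 = -1214/1217.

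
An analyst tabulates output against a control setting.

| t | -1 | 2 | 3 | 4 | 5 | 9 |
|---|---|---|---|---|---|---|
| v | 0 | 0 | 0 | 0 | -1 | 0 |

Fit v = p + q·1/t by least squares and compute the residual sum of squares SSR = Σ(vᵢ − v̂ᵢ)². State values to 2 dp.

SSR = 0.82

The normal system XᵀX·[p, q]ᵀ = Xᵀv is [[6, 71/180]; [71/180, 47821/32400]]·[p, q]ᵀ = [-1, -1/5]ᵀ.
Eliminating q: (47821/32400)·(row 1) − (71/180)·(row 2) gives (56377/6480)·p = (47821/32400)·(-1) − (71/180)·(-1/5) = -9053/6480, so p = -9053/56377.
Then q = ((-1/5) − (71/180)·(-9053/56377))/(47821/32400) = -5220/56377.
Residuals: 3833/56377, 11663/56377, 10793/56377, 10358/56377, -46280/56377, 9633/56377; SSR = 46280/56377.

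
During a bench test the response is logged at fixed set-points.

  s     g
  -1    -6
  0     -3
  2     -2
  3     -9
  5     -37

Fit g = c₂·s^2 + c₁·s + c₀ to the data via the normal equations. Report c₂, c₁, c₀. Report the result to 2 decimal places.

c₂ = -2.15, c₁ = 3.68, c₀ = -1.22

The normal equations are: 723·c₂ + 159·c₁ + 39·c₀ = -1020;  159·c₂ + 39·c₁ + 9·c₀ = -210;  39·c₂ + 9·c₁ + 5·c₀ = -57.
(Σs^2·s^2 = 723, Σs^2·s = 159, Σs^2 = 39, Σs·s = 39, Σs = 9, Σ1 = 5, Σs^2·g = -1020, Σs·g = -210, Σg = -57.)
Solving the 3×3 system (Gaussian elimination) gives c₂ = -995/462, c₁ = 1699/462, c₀ = -94/77.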